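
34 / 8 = 17/4 = 4.25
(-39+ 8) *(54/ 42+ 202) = -44113/7 = -6301.86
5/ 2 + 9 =23/2 = 11.50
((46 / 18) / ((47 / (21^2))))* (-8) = -9016/47 = -191.83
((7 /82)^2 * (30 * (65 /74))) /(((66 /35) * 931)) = 11375/103993384 = 0.00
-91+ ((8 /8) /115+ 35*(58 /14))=54.01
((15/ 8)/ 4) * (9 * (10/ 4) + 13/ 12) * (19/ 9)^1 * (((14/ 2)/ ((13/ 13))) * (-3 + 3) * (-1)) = 0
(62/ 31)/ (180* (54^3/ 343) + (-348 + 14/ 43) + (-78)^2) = 14749/651688213 = 0.00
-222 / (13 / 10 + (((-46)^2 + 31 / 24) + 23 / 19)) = -506160/4833149 = -0.10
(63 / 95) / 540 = 7/5700 = 0.00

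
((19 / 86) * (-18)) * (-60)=10260/43 = 238.60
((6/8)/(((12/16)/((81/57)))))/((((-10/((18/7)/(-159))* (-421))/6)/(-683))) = 331938/14838145 = 0.02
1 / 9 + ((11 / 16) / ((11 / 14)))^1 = 71/72 = 0.99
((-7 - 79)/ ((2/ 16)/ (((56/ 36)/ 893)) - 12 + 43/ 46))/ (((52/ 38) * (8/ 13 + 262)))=-1052296/266884329 = 0.00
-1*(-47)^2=-2209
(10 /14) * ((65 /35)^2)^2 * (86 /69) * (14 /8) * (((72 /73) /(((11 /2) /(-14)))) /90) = -9824984/19004601 = -0.52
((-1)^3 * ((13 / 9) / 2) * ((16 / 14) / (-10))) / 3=0.03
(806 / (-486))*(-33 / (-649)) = -403/4779 = -0.08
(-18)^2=324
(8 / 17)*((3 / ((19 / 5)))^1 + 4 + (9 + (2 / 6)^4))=169928/26163 = 6.49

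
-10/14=-5/7 = -0.71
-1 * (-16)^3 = 4096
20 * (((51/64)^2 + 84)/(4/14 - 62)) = -4044425/147456 = -27.43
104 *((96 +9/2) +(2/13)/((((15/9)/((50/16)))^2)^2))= 2726337/256 = 10649.75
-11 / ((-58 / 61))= 671/58 = 11.57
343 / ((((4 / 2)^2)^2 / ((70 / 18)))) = 12005/144 = 83.37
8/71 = 0.11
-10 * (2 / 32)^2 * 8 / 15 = -1/48 = -0.02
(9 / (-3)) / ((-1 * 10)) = 3/10 = 0.30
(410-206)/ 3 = 68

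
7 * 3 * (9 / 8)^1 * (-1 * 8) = -189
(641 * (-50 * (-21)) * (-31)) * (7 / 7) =-20864550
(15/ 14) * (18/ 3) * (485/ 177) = 7275/413 = 17.62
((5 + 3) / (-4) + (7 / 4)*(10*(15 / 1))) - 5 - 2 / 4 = 255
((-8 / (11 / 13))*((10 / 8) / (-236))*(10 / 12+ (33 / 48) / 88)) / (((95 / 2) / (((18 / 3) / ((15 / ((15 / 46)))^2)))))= 221/87890176 = 0.00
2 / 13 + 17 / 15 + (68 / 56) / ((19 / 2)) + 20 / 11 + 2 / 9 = 2957324/855855 = 3.46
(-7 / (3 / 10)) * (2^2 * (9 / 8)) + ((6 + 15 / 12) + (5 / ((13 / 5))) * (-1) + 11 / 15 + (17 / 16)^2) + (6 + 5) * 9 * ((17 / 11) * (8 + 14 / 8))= 69585443/49920 = 1393.94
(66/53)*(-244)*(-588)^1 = 9469152/53 = 178663.25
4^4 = 256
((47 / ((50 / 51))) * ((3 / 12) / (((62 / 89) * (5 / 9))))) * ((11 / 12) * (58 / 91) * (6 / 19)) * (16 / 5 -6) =-612479043/38285000 = -16.00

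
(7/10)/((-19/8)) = -28/95 = -0.29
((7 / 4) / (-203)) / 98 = -1/11368 = 0.00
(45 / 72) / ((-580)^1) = -1/928 = 0.00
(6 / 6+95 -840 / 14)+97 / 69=2581/69 = 37.41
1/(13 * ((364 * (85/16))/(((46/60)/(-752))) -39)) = -23/567141861 = 0.00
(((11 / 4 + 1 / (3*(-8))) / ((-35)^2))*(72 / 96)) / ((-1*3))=-13/23520 = 0.00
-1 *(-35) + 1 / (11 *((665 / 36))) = 256061/7315 = 35.00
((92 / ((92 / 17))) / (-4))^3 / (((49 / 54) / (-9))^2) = -290107737/38416 = -7551.74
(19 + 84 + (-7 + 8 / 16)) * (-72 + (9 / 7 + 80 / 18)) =-805775/126 = -6395.04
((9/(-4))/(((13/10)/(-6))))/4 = 2.60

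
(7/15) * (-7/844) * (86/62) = -2107/392460 = -0.01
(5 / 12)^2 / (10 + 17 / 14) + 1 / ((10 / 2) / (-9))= -100861/56520 = -1.78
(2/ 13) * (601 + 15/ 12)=2409/26 = 92.65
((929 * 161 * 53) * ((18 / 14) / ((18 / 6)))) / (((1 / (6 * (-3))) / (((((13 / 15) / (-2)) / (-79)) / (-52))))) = 10192059/1580 = 6450.67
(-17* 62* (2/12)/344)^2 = 277729/1065024 = 0.26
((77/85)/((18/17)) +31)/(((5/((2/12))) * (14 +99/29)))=83143/1363500 = 0.06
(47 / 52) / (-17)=-47/884 = -0.05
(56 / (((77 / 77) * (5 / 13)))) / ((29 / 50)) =7280/29 = 251.03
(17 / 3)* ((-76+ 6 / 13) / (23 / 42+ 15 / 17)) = -3973172/13273 = -299.34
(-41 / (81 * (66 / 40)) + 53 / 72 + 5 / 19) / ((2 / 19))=281359/42768 = 6.58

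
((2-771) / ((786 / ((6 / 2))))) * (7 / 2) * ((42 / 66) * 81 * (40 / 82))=-15260805/59081 = -258.30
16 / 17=0.94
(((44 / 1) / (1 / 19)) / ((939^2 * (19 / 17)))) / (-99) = -68/7935489 = 0.00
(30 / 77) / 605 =6/9317 = 0.00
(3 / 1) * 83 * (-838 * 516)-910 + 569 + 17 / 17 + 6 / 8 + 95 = -430679345/4 = -107669836.25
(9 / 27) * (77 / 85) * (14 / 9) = 1078/2295 = 0.47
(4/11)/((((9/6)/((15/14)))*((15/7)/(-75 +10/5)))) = -8.85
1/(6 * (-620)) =-1/3720 = 0.00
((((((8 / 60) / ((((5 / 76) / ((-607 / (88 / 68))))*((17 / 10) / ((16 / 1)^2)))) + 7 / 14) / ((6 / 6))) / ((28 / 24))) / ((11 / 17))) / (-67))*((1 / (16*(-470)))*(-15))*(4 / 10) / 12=114723293/609646400 = 0.19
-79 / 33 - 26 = -28.39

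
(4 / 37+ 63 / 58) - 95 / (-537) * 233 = 48878041/1152402 = 42.41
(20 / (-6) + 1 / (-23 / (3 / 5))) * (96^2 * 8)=-247683.34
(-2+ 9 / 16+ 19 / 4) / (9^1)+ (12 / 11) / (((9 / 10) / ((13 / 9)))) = 10069/4752 = 2.12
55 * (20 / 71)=1100/71 = 15.49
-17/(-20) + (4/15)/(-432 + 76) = 907/1068 = 0.85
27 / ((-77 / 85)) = -2295/77 = -29.81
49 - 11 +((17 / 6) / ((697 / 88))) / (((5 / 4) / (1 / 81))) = 38.00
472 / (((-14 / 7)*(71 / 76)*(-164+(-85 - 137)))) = 0.65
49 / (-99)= -49/99 = -0.49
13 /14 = 0.93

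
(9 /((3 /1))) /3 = 1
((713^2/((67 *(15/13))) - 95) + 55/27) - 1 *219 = 56657468/9045 = 6263.95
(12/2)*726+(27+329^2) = 112624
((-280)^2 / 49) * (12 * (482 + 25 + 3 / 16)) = 9738000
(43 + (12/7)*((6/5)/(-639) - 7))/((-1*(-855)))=77027/2124675 = 0.04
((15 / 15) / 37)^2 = 1/1369 = 0.00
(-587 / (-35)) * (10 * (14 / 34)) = 1174/17 = 69.06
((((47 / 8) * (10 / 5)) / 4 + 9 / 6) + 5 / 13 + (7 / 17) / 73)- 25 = -5207021/258128 = -20.17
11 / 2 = 5.50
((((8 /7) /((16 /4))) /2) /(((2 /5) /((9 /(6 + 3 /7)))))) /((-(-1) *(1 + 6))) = 1/14 = 0.07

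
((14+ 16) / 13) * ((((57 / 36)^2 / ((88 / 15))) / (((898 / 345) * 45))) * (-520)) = -1037875/237072 = -4.38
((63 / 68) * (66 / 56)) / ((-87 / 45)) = -4455/7888 = -0.56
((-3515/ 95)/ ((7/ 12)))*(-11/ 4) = 1221/7 = 174.43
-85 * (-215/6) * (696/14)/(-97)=-1059950/679 = -1561.05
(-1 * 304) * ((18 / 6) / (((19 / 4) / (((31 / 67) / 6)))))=-992/67 = -14.81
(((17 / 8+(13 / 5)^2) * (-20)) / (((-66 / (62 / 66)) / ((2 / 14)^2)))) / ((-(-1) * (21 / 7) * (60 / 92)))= 1267001/48024900 = 0.03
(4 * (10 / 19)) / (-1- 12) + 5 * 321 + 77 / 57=1190186/741 = 1606.19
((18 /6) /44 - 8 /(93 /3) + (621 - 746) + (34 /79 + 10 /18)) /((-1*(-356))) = -120453485/345250224 = -0.35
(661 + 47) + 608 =1316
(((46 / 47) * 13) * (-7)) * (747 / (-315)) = 49634/235 = 211.21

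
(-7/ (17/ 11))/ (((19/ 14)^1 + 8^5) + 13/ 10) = -2695/19498541 = 0.00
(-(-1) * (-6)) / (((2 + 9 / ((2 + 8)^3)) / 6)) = -36000/2009 = -17.92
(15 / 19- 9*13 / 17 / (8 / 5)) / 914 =-9075/2361776 = 0.00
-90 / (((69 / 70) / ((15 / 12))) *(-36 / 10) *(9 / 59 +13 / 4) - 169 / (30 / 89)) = 27877500/158290303 = 0.18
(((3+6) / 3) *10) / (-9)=-10/3 = -3.33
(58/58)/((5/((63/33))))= 0.38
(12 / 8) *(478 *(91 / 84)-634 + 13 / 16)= -5537/32 = -173.03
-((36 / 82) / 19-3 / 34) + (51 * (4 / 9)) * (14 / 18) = 12653911/715122 = 17.69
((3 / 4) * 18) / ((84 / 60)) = 135/14 = 9.64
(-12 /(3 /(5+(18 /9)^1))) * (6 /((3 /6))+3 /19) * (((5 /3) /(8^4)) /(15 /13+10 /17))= -1547/19456 = -0.08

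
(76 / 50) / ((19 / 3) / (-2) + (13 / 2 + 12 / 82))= 2337/5350 = 0.44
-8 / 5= -1.60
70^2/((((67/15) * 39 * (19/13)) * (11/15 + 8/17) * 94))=3123750/18368117 = 0.17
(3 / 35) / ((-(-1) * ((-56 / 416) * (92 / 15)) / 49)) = -5.09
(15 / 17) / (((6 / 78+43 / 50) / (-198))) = -643500/3451 = -186.47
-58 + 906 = 848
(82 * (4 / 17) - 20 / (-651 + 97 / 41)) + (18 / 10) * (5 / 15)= 22520077/1130245 = 19.92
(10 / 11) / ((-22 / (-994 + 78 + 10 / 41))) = 187730/4961 = 37.84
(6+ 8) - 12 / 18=40/3 = 13.33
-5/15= -1/3 = -0.33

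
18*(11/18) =11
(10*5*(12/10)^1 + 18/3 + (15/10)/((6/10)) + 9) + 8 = 171/2 = 85.50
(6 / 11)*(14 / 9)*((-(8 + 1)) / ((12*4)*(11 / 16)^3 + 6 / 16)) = -7168/14993 = -0.48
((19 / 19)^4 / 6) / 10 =0.02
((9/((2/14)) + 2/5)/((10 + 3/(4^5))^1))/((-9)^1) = -324608/460935 = -0.70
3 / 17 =0.18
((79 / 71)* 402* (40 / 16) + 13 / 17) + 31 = 1388055/1207 = 1150.00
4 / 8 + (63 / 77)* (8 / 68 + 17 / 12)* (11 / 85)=3829/5780 = 0.66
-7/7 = -1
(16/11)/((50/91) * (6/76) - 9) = -13832/85173 = -0.16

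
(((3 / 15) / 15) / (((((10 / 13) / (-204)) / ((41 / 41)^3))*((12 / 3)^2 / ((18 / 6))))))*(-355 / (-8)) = -47073/1600 = -29.42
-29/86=-0.34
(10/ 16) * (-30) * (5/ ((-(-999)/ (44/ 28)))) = -1375/9324 = -0.15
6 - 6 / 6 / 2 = 5.50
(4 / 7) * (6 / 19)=0.18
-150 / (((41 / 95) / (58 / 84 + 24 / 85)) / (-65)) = 107228875/4879 = 21977.63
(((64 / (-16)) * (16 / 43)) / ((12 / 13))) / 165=-208/21285 = -0.01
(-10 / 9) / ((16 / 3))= -0.21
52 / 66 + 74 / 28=1585/462 = 3.43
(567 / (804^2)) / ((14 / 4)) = 9/35912 = 0.00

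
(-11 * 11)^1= -121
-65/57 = -1.14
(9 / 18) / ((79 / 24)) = 12/79 = 0.15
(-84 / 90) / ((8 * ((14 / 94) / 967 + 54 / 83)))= -26405869/147289620 = -0.18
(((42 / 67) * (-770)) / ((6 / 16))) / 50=-8624/335 = -25.74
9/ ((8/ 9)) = 81/8 = 10.12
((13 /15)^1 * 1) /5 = 13/75 = 0.17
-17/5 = -3.40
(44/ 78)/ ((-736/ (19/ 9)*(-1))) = 209/129168 = 0.00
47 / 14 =3.36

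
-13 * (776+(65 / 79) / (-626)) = -498891107/49454 = -10087.98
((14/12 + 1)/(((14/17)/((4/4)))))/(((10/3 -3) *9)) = 221/252 = 0.88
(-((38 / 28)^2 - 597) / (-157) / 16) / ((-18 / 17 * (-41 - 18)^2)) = 12631/196495488 = 0.00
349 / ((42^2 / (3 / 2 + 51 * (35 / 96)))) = 224407/56448 = 3.98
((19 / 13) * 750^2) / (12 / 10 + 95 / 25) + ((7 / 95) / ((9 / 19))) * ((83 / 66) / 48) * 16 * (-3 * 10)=634829947/3861 = 164421.12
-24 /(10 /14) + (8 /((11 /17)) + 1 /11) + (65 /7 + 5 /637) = -415231/35035 = -11.85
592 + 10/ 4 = 1189/2 = 594.50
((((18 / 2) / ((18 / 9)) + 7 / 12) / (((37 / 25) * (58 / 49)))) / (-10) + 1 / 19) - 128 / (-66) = 18319327/10764336 = 1.70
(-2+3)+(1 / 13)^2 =170/169 = 1.01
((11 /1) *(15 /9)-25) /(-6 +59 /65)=1300/993 = 1.31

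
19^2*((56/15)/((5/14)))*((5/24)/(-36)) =-17689/810 = -21.84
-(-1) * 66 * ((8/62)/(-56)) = -0.15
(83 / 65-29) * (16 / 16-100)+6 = 178788/65 = 2750.58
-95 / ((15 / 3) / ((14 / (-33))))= 266/33 = 8.06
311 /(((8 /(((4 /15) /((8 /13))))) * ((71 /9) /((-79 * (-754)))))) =361238007/2840 = 127196.48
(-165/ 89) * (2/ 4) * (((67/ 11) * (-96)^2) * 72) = -333434880/89 = -3746459.33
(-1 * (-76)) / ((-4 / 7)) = -133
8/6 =1.33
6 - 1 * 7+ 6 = 5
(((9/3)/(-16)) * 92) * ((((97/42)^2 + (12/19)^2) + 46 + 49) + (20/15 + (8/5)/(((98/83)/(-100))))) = 489838429/849072 = 576.91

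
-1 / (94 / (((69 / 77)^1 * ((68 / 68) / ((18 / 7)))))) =-23/6204 = 0.00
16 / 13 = 1.23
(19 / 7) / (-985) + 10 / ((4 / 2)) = 34456/6895 = 5.00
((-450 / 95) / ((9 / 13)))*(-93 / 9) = 4030/57 = 70.70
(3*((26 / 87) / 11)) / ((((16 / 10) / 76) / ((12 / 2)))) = 7410/319 = 23.23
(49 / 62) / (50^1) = 49/3100 = 0.02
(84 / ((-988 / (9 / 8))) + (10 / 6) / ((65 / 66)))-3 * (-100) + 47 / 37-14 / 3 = 65406053/219336 = 298.20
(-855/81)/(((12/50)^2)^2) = -37109375/11664 = -3181.53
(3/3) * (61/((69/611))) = 37271/69 = 540.16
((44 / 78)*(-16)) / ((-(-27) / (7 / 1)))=-2464/1053 = -2.34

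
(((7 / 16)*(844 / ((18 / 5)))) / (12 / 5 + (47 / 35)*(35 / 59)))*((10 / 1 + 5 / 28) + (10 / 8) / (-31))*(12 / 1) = 342347500/87699 = 3903.66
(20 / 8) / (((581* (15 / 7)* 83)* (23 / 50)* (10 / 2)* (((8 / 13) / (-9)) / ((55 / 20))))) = -2145/5070304 = 0.00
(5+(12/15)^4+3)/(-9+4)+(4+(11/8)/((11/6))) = 38351/12500 = 3.07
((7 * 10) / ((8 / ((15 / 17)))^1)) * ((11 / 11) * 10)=2625/34 = 77.21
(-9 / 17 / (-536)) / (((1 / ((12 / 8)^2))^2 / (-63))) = -45927/145792 = -0.32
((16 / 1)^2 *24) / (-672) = -64/7 = -9.14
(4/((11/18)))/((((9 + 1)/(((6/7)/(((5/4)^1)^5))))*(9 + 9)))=12288/1203125 = 0.01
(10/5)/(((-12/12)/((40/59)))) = -1.36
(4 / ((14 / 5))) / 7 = 10/49 = 0.20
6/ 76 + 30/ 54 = 0.63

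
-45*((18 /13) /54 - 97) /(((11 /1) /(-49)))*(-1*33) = 8339310/13 = 641485.38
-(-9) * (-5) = -45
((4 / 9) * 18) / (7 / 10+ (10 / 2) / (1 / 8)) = 80/407 = 0.20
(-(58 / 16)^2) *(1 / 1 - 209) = 10933/4 = 2733.25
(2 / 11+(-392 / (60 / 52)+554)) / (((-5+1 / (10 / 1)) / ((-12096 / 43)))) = 40762368/3311 = 12311.20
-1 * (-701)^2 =-491401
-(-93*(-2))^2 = -34596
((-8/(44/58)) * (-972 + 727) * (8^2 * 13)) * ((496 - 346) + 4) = 331036160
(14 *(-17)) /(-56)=17/4 = 4.25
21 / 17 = 1.24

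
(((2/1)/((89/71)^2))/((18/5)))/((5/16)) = 80656/71289 = 1.13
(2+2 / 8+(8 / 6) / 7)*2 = 205/42 = 4.88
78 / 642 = 13/107 = 0.12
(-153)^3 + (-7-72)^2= -3575336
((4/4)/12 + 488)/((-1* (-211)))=5857/2532 = 2.31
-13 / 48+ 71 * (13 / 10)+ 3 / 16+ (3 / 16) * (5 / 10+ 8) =45029/480 = 93.81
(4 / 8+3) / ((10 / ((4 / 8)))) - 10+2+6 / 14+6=-391/280 = -1.40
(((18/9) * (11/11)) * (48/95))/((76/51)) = 1224/1805 = 0.68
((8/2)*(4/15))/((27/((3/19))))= 16/2565 = 0.01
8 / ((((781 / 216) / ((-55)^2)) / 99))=47044800/71 = 662602.82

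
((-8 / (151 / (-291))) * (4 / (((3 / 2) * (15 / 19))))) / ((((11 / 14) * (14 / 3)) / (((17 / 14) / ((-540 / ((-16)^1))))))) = 0.51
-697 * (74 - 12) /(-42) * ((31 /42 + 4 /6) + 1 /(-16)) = 9744757/7056 = 1381.06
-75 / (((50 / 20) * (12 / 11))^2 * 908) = -121/10896 = -0.01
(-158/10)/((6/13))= -1027/30 = -34.23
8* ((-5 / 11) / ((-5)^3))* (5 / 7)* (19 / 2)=76/385 = 0.20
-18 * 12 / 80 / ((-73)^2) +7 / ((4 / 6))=279759/26645 = 10.50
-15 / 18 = -5/6 = -0.83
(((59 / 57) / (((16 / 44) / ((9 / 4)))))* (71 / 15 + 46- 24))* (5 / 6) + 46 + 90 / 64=173359/912 = 190.09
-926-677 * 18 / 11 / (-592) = -3008963/3256 = -924.13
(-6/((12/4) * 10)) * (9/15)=-3/25 = -0.12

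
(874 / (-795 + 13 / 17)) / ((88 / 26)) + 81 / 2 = 11933705/297044 = 40.17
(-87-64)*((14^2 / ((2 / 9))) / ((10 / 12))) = -799092/5 = -159818.40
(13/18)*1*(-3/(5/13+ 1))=-169/108 = -1.56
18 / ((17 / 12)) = 216/17 = 12.71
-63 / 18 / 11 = -7/22 = -0.32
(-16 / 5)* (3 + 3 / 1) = -96/5 = -19.20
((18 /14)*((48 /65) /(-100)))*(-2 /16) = 27/22750 = 0.00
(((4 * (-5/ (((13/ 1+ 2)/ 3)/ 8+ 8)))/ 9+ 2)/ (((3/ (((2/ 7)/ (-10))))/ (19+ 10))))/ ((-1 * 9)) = 31378/586845 = 0.05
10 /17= 0.59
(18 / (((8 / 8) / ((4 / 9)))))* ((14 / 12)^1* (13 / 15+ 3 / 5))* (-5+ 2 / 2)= -2464/45 = -54.76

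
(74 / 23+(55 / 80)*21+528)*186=101491.81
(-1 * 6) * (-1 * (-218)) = -1308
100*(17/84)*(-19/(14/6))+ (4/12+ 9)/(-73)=-1769797/10731 = -164.92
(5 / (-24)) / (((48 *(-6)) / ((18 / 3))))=5/1152 = 0.00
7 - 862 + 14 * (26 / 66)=-28033/33 = -849.48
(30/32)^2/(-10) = -45/512 = -0.09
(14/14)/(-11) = -1/11 = -0.09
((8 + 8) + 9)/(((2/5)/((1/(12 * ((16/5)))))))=625/384 = 1.63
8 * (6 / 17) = 48/17 = 2.82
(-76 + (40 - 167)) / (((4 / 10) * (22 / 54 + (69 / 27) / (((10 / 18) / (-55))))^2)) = -147987/18604960 = -0.01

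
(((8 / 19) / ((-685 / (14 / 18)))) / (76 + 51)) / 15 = -56/223142175 = 0.00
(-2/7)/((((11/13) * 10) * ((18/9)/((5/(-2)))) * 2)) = 13/616 = 0.02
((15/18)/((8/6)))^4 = 625/4096 = 0.15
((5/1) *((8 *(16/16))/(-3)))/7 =-40/21 = -1.90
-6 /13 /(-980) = 3/6370 = 0.00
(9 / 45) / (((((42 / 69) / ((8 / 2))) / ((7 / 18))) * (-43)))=-0.01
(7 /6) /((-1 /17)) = -119/6 = -19.83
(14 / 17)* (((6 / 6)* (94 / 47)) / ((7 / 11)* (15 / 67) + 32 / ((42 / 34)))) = 433356/6853261 = 0.06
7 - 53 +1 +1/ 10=-449/10 = -44.90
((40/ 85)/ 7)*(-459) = -216/7 = -30.86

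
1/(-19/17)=-17/19 = -0.89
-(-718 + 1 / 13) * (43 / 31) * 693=278114067/403 = 690109.35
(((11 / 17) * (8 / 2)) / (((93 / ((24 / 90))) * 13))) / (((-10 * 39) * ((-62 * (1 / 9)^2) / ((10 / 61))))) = 264/842090665 = 0.00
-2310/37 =-62.43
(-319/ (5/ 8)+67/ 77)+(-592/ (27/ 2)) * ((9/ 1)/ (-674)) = -198098939/389235 = -508.94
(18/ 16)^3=729/512 = 1.42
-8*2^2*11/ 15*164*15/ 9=-6414.22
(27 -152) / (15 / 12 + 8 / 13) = -6500/97 = -67.01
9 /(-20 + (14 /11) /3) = -297/646 = -0.46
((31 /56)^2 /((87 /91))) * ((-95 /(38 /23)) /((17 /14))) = -1436695/94656 = -15.18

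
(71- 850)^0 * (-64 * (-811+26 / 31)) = 1607360/31 = 51850.32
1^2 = 1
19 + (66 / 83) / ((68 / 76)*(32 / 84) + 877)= 552069377/29054897 = 19.00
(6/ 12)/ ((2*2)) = 1/8 = 0.12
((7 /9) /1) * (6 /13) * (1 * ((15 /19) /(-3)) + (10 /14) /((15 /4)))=-58/2223 = -0.03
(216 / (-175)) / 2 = -108/175 = -0.62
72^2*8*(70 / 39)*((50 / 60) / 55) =161280/143 = 1127.83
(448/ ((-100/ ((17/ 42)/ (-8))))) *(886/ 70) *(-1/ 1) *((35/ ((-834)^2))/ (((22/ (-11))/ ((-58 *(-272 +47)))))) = 218399/231852 = 0.94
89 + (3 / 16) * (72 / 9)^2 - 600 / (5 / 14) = -1579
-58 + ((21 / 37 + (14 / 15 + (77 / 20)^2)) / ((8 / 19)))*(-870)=-400028929/11840 = -33786.23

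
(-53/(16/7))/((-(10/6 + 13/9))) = 477/64 = 7.45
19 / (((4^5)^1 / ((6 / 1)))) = 57/512 = 0.11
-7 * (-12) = 84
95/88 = 1.08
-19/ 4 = -4.75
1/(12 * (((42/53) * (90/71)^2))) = 267173/4082400 = 0.07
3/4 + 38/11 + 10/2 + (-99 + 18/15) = -19491/220 = -88.60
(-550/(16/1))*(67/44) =-1675/32 = -52.34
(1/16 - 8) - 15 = -22.94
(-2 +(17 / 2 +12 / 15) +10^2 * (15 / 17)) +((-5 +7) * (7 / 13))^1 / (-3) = 95.18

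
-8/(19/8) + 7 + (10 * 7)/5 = 335/19 = 17.63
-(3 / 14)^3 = -27/2744 = -0.01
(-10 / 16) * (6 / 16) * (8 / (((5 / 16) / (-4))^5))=402653184/625 = 644245.09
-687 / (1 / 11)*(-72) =544104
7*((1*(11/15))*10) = 154/3 = 51.33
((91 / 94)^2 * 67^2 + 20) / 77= 37350129/680372 = 54.90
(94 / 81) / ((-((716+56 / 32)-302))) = -376/134703 = 0.00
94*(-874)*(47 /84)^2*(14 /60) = -45370651/7560 = -6001.41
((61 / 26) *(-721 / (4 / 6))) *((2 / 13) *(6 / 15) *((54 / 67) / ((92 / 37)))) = -131811057/2604290 = -50.61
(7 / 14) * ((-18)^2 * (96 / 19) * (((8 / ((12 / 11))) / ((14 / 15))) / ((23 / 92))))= 3421440/133 = 25725.11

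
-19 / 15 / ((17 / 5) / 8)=-152/51 = -2.98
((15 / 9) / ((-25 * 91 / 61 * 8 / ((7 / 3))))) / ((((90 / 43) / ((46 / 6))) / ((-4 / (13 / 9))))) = 60329/456300 = 0.13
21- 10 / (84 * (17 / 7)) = 2137/102 = 20.95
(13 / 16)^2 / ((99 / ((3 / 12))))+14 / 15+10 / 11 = 934733/506880 = 1.84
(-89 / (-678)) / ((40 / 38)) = 1691/13560 = 0.12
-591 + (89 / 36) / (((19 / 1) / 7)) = -403621/684 = -590.09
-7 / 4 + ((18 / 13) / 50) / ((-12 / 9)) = -1151/650 = -1.77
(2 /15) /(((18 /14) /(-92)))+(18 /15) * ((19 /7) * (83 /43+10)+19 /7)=264736/8127 = 32.57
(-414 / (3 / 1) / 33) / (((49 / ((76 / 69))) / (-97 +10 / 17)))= 22648/2499 = 9.06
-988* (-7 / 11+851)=-9241752/11 = -840159.27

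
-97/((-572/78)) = 291/22 = 13.23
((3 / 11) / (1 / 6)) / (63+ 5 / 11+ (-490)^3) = -3/215689717 = 0.00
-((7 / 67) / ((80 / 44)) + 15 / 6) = -3427/1340 = -2.56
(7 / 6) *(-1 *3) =-7/2 = -3.50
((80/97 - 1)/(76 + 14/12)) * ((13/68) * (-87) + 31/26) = 40947/1167686 = 0.04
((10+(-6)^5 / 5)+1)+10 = -7671/5 = -1534.20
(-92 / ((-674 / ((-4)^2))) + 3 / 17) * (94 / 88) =635581/252076 = 2.52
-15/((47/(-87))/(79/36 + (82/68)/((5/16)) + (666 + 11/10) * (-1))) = -18354.60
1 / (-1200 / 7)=-7/1200 = -0.01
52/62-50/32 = -359/496 = -0.72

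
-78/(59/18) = -1404/59 = -23.80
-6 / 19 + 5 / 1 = 89/19 = 4.68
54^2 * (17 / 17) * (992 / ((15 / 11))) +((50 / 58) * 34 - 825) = 307472081/145 = 2120497.11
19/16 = 1.19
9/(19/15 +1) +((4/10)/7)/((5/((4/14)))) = 165511/41650 = 3.97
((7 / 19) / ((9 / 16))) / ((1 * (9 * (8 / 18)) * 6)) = 14/513 = 0.03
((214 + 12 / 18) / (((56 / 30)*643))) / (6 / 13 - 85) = -1495/706657 = 0.00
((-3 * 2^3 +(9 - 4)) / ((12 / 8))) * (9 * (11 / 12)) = -209/2 = -104.50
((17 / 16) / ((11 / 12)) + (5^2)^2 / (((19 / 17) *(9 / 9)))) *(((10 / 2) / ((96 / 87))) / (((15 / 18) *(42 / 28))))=13585601/6688 = 2031.34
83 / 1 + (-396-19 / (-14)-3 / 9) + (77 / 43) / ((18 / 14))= -1682741/5418 = -310.58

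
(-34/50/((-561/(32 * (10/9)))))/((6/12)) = 128/1485 = 0.09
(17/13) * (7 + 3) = 170/13 = 13.08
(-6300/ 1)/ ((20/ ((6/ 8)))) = -945/4 = -236.25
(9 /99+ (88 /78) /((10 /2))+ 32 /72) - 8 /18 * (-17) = 17839/2145 = 8.32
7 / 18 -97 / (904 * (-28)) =0.39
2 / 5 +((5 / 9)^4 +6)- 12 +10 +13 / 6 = 437089/65610 = 6.66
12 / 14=6/7 = 0.86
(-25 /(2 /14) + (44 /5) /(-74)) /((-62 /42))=680337/5735 = 118.63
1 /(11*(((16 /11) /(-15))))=-15/16 = -0.94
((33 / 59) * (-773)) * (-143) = 3647787/59 = 61826.90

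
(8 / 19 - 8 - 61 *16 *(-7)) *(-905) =-117345920/19 = -6176101.05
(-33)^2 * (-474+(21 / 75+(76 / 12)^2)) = -11805002/25 = -472200.08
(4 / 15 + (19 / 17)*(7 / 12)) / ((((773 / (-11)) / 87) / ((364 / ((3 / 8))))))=-217601384/197115 = -1103.93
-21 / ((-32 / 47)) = 987/32 = 30.84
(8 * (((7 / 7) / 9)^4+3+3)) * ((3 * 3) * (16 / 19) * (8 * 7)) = 282182656/13851 = 20372.73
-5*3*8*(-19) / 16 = 285/2 = 142.50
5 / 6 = 0.83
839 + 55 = 894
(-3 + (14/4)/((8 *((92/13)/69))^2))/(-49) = -4503/100352 = -0.04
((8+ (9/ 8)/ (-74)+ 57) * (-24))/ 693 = -38471/17094 = -2.25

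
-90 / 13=-6.92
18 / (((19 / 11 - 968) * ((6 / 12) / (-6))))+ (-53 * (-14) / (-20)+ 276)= 2824049/11810 = 239.12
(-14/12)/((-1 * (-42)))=-1/36 = -0.03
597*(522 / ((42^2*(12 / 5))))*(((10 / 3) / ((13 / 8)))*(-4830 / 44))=-16591625/1001 = -16575.05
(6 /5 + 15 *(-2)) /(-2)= 72/5 = 14.40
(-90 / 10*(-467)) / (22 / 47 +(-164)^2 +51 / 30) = 1975410/12642139 = 0.16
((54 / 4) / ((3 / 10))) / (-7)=-45/7 = -6.43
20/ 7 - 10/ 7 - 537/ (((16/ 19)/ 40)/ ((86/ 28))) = -2193605/28 = -78343.04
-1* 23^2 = -529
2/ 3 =0.67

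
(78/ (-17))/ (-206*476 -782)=13/280041 = 0.00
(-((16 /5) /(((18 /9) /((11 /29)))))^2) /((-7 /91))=100672/21025 = 4.79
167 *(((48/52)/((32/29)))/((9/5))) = 24215/312 = 77.61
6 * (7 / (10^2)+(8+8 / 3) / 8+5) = 1921/50 = 38.42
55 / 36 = 1.53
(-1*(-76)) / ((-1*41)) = -76/41 = -1.85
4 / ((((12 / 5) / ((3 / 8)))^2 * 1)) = 25/256 = 0.10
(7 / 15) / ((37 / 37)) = 7/15 = 0.47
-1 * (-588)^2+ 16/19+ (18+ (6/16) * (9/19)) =-52550197/152 = -345724.98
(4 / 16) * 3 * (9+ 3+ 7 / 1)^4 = 390963/4 = 97740.75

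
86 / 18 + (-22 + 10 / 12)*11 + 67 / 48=-32639/144 = -226.66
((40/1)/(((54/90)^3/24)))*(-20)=-800000/9 = -88888.89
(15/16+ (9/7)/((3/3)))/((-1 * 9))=-83/336 = -0.25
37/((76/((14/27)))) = 259/1026 = 0.25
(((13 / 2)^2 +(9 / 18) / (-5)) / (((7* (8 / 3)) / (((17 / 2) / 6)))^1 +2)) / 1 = 4777/1720 = 2.78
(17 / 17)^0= 1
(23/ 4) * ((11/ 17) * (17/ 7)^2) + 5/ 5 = 4497/196 = 22.94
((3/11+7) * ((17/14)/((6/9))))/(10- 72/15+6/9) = 3825/1694 = 2.26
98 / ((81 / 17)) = 1666/81 = 20.57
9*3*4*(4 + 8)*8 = 10368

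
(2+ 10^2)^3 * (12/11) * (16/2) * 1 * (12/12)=101875968/11 = 9261451.64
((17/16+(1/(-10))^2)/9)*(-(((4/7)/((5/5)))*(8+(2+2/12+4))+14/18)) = -79937/75600 = -1.06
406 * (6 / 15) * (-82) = -66584/5 = -13316.80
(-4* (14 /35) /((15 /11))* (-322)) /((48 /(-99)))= -19481/25 = -779.24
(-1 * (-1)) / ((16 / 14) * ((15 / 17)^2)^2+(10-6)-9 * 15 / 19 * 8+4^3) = 11108293/131640164 = 0.08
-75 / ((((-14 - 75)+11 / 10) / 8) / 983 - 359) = 5898000/28232639 = 0.21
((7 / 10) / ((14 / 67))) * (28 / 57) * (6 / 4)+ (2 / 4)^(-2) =1229/190 = 6.47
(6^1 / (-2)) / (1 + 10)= -3/11 = -0.27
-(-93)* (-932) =-86676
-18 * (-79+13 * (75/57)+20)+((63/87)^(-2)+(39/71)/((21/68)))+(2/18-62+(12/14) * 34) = 431335756/594909 = 725.04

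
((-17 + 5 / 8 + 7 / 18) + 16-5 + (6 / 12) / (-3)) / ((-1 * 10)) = 371/720 = 0.52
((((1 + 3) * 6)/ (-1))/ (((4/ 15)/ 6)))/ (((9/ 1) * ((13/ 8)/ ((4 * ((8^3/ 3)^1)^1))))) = -327680/13 = -25206.15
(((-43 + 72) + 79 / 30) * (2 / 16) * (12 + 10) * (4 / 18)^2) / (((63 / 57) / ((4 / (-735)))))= -396682/18753525 = -0.02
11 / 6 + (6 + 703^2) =2965301/6 = 494216.83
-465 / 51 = -155/17 = -9.12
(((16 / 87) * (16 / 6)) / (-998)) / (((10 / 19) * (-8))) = 76/651195 = 0.00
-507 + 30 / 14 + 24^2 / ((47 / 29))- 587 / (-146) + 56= -4295793/48034 = -89.43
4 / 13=0.31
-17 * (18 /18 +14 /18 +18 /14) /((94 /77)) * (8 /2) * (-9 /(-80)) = -36091/1880 = -19.20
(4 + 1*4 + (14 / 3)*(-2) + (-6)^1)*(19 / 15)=-418/45 = -9.29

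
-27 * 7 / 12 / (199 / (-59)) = 3717/796 = 4.67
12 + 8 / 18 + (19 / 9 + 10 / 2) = 176/9 = 19.56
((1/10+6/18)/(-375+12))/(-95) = 13/1034550 = 0.00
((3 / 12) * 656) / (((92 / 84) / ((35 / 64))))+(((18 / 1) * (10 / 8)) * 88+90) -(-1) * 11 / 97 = 76817863/35696 = 2152.00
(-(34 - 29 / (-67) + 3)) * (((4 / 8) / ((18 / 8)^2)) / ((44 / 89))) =-13528/1809 = -7.48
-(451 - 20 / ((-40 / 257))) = -1159/2 = -579.50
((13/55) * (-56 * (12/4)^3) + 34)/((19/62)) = -1055.25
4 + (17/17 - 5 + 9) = 9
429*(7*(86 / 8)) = 129129/4 = 32282.25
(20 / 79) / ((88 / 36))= 90/869 = 0.10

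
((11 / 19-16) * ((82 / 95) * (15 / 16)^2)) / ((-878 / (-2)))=-0.03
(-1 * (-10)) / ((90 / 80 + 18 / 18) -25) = -80/183 = -0.44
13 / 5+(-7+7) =13/5 = 2.60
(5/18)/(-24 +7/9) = -5/418 = -0.01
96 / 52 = 1.85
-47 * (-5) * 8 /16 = 235/2 = 117.50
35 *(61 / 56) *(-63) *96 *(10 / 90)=-25620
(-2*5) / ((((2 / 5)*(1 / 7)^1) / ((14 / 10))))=-245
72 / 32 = 2.25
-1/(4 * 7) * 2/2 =-1/28 = -0.04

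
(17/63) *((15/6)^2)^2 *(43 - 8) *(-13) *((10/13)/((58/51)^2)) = -76765625/26912 = -2852.47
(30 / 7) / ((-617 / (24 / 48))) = -15/4319 = 0.00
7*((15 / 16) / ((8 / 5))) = 525/128 = 4.10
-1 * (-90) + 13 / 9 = 823/9 = 91.44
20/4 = 5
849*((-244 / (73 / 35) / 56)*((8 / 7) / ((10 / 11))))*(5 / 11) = -1013.48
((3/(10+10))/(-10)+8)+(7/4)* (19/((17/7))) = 73699/3400 = 21.68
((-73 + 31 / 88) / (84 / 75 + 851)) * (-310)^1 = 8257625/312444 = 26.43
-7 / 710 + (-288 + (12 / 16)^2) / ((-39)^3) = -0.01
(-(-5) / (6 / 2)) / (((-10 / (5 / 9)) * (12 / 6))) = -5/108 = -0.05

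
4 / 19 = 0.21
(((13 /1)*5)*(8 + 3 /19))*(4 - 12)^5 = -330137600/19 = -17375663.16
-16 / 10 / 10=-4/25 = -0.16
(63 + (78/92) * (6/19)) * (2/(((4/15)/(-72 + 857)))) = 162777600/437 = 372488.79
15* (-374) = -5610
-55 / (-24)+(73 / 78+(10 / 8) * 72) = 29087/312 = 93.23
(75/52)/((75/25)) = 25/52 = 0.48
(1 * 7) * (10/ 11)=70/11 = 6.36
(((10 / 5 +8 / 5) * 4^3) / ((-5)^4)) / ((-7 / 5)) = -1152/4375 = -0.26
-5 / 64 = -0.08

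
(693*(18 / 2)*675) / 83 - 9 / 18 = 8419867/166 = 50722.09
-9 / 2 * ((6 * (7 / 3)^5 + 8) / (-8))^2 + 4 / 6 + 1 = -293432281/23328 = -12578.54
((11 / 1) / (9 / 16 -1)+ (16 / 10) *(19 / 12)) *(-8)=18992/105 = 180.88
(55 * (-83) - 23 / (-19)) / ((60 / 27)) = -195102/95 = -2053.71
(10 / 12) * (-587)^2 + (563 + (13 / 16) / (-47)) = 649059809/2256 = 287703.82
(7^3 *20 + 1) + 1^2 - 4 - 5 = 6853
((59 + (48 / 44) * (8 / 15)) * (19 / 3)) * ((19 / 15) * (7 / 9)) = 8280979/22275 = 371.76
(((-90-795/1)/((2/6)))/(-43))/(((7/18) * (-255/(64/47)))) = -203904/240499 = -0.85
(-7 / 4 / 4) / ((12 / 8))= -7/24 = -0.29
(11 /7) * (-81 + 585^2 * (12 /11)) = 4105809/7 = 586544.14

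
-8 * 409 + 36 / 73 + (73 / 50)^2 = -3269.38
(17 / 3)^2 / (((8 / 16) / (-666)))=-42772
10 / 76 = 5/38 = 0.13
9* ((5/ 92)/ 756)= 5/7728 = 0.00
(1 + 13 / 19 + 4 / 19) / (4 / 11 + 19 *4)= 0.02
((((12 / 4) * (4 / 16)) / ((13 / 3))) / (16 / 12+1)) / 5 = 27/1820 = 0.01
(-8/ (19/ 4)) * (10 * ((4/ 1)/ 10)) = -128/19 = -6.74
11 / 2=5.50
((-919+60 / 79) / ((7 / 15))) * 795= -123578775/79 = -1564288.29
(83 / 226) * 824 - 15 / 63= 717551/2373 = 302.38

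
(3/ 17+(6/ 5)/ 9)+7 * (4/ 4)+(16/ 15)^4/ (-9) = 7.17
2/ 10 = 1/5 = 0.20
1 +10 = 11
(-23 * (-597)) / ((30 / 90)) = 41193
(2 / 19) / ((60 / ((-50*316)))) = -1580/57 = -27.72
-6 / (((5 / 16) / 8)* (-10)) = 384/25 = 15.36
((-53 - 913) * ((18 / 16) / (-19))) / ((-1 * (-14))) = 621/152 = 4.09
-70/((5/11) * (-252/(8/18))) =22/81 = 0.27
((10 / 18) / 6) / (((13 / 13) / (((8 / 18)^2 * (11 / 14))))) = 220/15309 = 0.01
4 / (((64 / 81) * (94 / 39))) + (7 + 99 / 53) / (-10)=96739/79712 = 1.21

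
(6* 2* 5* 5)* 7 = 2100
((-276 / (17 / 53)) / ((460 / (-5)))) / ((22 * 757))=159/283118 = 0.00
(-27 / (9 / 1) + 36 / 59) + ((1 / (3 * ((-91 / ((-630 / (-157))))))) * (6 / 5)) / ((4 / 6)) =-290967/120419 = -2.42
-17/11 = -1.55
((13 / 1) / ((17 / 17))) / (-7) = -13/7 = -1.86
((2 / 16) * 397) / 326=397/2608 = 0.15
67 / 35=1.91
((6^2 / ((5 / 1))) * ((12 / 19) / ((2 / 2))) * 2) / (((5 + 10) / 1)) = 288/475 = 0.61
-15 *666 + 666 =-9324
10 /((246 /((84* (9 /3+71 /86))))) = 23030/1763 = 13.06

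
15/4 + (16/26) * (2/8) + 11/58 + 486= 739061/1508 = 490.09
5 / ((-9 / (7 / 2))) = -35/18 = -1.94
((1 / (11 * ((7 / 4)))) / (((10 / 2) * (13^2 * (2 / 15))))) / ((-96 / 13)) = -1/16016 = 0.00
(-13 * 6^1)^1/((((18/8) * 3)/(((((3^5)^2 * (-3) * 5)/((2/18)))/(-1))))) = -92116440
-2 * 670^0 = -2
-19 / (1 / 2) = -38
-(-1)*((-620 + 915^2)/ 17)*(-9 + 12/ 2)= -2509815/17 = -147636.18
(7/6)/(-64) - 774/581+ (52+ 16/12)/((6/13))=76438871/669312 = 114.21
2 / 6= 1/3 = 0.33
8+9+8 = 25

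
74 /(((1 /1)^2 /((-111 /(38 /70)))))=-287490/19 = -15131.05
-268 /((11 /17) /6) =-27336/11 = -2485.09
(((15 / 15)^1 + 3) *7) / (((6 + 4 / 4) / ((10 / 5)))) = 8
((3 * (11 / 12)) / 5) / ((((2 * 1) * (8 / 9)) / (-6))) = -297/160 = -1.86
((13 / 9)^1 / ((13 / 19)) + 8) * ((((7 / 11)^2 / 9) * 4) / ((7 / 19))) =48412/9801 = 4.94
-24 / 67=-0.36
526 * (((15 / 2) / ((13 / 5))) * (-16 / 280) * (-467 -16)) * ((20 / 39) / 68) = 907350/2873 = 315.82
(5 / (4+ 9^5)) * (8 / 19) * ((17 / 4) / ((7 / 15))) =2550/7854049 = 0.00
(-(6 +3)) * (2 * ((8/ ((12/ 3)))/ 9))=-4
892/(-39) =-892/39 = -22.87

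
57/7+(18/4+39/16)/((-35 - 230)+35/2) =74981/9240 = 8.11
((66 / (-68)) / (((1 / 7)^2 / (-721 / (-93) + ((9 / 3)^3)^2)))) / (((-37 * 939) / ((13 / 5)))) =240052813/91547805 = 2.62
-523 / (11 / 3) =-1569/11 = -142.64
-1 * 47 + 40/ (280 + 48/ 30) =-8247/176 = -46.86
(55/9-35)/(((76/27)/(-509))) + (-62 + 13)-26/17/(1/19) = 1662122/323 = 5145.89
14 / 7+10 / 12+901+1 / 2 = 2713/3 = 904.33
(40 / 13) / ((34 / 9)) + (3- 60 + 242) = 41065/221 = 185.81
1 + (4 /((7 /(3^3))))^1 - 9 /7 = 106/7 = 15.14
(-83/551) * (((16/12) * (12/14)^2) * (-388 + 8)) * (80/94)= 3187200/66787 = 47.72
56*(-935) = -52360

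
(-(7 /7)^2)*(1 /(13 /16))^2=-256/169 = -1.51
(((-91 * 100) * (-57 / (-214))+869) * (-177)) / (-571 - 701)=-185201/856 = -216.36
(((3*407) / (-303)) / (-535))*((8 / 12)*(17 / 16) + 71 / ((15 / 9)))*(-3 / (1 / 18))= -19036611/1080700 = -17.62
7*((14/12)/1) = 49/6 = 8.17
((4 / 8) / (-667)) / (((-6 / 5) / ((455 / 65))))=35/8004 = 0.00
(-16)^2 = 256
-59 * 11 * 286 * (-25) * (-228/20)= -52899990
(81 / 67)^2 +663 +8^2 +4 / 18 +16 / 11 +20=333369730/444411 = 750.14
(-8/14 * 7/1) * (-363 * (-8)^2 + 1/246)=11430142/123 = 92927.98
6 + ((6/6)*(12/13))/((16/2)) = 159/26 = 6.12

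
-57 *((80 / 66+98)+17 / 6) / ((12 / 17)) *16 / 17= -85310/11 = -7755.45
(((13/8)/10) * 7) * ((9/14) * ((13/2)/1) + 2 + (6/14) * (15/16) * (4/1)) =1417/160 = 8.86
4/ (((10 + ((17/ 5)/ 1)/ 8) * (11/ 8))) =1280/4587 = 0.28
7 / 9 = 0.78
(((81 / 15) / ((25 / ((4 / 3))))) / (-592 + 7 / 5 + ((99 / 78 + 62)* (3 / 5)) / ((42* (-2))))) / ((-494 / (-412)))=-19776/48663275 = 0.00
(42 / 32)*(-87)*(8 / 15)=-609/10 = -60.90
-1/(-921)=1/921 = 0.00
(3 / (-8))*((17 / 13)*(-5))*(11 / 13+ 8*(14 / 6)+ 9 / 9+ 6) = 43945/676 = 65.01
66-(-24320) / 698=35194/349 = 100.84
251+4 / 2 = 253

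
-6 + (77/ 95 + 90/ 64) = -11501/3040 = -3.78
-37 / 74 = -1/2 = -0.50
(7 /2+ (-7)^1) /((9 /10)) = -35/9 = -3.89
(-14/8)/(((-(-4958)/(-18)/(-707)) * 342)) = -4949/376808 = -0.01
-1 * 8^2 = -64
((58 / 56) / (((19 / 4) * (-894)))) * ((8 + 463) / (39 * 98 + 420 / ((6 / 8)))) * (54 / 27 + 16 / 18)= -59189/781542846 = 0.00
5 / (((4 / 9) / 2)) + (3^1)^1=51/2 = 25.50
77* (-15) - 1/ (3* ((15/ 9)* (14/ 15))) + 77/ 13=-209171/182 = -1149.29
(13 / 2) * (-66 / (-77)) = 5.57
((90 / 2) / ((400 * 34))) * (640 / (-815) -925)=-1358127/443360 = -3.06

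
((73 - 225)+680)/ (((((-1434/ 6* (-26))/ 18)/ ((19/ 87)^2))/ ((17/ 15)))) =1080112/13064935 = 0.08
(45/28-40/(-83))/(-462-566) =-4855/2389072 = 0.00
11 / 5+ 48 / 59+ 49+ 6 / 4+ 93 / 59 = 32503/590 = 55.09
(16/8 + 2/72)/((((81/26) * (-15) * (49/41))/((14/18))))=-38909/1377810 = -0.03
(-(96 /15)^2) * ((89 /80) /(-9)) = 5696/1125 = 5.06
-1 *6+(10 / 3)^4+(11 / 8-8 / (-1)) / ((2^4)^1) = 1223867/10368 = 118.04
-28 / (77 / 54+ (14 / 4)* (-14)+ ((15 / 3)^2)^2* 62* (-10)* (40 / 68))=25704/209293673 = 0.00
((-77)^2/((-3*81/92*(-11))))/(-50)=-24794/6075 = -4.08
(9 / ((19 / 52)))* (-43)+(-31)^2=-98.16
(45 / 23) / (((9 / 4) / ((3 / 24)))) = 5/46 = 0.11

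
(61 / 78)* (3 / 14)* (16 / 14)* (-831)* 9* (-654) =596734452/637 = 936788.78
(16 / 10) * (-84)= -672/5 = -134.40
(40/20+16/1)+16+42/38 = 667/19 = 35.11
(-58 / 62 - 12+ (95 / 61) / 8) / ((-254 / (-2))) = -192743/1921256 = -0.10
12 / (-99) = -4/33 = -0.12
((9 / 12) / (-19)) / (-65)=3/4940 = 0.00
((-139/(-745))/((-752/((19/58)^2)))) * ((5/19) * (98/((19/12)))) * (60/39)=-102165/153127598 = 0.00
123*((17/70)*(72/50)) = 37638/875 = 43.01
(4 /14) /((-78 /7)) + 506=19733/39 = 505.97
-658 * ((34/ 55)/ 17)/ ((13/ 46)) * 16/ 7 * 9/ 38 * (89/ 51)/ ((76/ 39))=-13854096/337535 = -41.04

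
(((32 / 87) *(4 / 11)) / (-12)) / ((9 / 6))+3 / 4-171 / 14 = -2766565/241164 = -11.47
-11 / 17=-0.65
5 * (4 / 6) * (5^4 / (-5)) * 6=-2500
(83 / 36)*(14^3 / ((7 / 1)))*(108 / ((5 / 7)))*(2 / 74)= 683256/185 = 3693.28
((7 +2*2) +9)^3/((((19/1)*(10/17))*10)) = 1360/19 = 71.58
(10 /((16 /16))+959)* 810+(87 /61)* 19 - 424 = 47854079/61 = 784493.10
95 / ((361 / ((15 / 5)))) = 15/19 = 0.79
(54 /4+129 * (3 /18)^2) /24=205/288 = 0.71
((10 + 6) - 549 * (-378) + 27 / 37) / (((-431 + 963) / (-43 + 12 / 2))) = -7678933/532 = -14434.08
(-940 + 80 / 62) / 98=-14550/1519 = -9.58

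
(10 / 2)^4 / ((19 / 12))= 7500/19 = 394.74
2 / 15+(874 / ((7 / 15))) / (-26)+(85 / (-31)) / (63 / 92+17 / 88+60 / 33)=-330144931/4527705 = -72.92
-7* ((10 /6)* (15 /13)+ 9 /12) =-973/52 = -18.71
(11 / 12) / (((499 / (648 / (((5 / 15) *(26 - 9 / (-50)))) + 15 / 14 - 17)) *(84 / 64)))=305398/3741003 = 0.08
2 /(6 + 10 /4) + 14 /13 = 1.31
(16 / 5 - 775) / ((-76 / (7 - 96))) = -343451/380 = -903.82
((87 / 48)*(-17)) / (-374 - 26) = 493/6400 = 0.08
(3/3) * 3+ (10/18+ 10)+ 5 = 167/9 = 18.56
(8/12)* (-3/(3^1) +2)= 2/3 = 0.67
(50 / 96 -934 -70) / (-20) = 48167/960 = 50.17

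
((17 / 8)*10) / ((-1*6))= -85/24 = -3.54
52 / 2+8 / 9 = 26.89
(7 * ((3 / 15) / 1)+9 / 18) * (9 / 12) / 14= 57/560 = 0.10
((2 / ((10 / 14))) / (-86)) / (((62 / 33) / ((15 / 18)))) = -0.01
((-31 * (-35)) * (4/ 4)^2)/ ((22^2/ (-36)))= -9765/121 = -80.70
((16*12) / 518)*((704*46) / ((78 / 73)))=37824512/3367 = 11233.89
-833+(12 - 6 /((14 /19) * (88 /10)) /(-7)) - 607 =-3078483/2156 = -1427.87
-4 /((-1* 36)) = 1/9 = 0.11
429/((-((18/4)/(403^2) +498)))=-46448974/53919791 = -0.86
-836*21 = -17556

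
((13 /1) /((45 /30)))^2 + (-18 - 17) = 361/9 = 40.11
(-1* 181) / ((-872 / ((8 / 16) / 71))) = 181/123824 = 0.00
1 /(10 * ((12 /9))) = 3/40 = 0.08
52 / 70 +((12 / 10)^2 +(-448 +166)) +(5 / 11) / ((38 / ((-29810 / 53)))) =-50496401/176225 = -286.55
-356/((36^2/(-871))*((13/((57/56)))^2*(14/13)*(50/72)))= 2152643/1097600 = 1.96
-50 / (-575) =2/23 = 0.09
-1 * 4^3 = -64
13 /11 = 1.18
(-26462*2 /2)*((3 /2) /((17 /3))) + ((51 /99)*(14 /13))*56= -50858315/7293 = -6973.58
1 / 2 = 0.50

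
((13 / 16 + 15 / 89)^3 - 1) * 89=-161155251/32444416 = -4.97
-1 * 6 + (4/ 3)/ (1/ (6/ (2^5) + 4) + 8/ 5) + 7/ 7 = -1975/462 = -4.27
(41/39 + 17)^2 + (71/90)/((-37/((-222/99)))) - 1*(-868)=299626259/250965 = 1193.90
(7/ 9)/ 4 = 7/36 = 0.19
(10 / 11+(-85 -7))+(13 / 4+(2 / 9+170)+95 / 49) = 1636147/19404 = 84.32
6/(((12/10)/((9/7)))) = 45/7 = 6.43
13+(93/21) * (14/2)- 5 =39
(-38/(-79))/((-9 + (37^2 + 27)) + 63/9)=19/55063 = 0.00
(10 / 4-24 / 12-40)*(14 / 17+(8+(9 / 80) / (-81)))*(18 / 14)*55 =-93837227/3808 = -24642.13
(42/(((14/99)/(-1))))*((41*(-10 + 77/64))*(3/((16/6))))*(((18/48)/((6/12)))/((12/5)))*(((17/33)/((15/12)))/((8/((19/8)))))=603920529/131072 = 4607.55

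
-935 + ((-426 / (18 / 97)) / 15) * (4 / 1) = -69623/45 = -1547.18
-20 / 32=-5/8 = -0.62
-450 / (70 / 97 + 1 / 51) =-607.08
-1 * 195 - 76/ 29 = -5731/29 = -197.62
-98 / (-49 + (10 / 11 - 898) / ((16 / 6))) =2156/8479 = 0.25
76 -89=-13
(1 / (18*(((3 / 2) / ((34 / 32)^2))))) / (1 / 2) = 289/3456 = 0.08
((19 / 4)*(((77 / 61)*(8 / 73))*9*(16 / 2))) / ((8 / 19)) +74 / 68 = 17176525/151402 = 113.45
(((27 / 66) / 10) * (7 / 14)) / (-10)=-9/4400 = 0.00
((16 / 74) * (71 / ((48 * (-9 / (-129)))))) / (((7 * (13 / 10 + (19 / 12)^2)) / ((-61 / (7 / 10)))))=-74493200/4969433 = -14.99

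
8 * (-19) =-152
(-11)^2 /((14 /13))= 1573/14 = 112.36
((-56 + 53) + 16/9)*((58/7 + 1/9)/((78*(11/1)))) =-529/44226 = -0.01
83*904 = 75032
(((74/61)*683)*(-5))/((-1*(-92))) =-126355/2806 = -45.03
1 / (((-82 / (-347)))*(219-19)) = 347/16400 = 0.02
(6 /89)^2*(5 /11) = 180/87131 = 0.00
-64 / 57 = -1.12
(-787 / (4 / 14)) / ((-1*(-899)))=-5509/1798 = -3.06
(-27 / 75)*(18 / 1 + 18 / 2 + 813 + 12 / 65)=-491508/1625 = -302.47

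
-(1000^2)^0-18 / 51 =-23/17 = -1.35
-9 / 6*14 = -21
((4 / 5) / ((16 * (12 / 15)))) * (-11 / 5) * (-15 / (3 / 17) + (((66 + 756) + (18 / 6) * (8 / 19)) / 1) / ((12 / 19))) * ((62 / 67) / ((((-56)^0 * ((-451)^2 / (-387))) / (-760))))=-555497091/2477794 = -224.19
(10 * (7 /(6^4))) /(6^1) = 35/3888 = 0.01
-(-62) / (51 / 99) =2046/17 = 120.35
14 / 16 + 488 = 3911/8 = 488.88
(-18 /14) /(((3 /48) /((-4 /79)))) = 576/553 = 1.04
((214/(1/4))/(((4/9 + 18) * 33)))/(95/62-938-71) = -26536/19009573 = 0.00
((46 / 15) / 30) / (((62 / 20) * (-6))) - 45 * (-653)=122976202/4185 = 29384.99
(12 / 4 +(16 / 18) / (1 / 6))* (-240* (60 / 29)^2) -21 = -7217661/841 = -8582.24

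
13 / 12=1.08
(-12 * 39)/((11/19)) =-8892/11 = -808.36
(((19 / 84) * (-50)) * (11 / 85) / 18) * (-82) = 42845/6426 = 6.67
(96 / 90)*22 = 352/15 = 23.47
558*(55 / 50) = 3069/5 = 613.80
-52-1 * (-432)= 380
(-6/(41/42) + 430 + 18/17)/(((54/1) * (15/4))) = 592328/282285 = 2.10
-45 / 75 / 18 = -1/30 = -0.03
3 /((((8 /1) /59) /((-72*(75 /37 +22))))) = -1416177/37 = -38275.05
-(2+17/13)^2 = -1849/169 = -10.94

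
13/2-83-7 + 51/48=-82.44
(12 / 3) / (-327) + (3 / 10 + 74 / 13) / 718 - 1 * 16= -488473507/30522180 = -16.00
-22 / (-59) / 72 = 11/2124 = 0.01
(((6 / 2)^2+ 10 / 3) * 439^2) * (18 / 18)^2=7130677/3 = 2376892.33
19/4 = 4.75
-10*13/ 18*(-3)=65/3 = 21.67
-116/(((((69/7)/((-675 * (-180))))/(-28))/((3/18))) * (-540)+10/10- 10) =284200/22027 = 12.90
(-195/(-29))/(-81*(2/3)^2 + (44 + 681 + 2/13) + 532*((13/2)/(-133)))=2535/250009 = 0.01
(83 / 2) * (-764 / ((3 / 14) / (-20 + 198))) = -79011352/3 = -26337117.33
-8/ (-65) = 0.12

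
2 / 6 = 1/3 = 0.33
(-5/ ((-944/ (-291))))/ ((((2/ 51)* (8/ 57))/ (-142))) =300307635/7552 = 39765.31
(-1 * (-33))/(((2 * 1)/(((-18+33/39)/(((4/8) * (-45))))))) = 2453/195 = 12.58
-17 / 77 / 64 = -17/4928 = 0.00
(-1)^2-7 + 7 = 1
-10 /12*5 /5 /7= -5/42 = -0.12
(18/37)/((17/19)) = 342/629 = 0.54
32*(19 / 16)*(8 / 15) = 304/15 = 20.27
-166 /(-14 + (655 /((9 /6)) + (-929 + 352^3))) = -498/130841105 = 0.00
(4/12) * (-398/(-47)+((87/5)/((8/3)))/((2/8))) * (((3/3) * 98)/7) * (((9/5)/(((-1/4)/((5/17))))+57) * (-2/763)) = -10105634/435455 = -23.21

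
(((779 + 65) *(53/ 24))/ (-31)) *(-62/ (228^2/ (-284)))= -793993/38988 = -20.37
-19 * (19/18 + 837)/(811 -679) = -286615/2376 = -120.63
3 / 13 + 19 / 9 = 274/117 = 2.34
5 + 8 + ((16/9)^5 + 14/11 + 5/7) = 148882898/4546773 = 32.74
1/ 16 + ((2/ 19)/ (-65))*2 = 1171/19760 = 0.06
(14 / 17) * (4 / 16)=0.21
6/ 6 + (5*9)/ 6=17/2 = 8.50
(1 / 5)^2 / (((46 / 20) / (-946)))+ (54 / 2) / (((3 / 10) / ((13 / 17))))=102386/1955 = 52.37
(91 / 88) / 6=91/528 = 0.17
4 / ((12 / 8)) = 8/3 = 2.67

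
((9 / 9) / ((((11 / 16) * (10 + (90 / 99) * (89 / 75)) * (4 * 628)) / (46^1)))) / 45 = 23/430494 = 0.00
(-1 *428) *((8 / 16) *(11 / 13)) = -2354/13 = -181.08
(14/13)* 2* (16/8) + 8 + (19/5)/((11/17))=12999/715 = 18.18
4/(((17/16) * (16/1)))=4/17 = 0.24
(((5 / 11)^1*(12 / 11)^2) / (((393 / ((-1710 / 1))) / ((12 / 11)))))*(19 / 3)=-31190400/1917971 = -16.26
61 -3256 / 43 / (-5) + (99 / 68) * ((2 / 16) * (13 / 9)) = 8936569/116960 = 76.41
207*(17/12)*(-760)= -222870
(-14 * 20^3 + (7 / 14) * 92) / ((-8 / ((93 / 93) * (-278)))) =-3890401.50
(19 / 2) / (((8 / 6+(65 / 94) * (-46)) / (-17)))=45543/8594 = 5.30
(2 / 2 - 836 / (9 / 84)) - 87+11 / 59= -1396261/177 = -7888.48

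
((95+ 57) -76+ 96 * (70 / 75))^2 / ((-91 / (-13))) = 685584/175 = 3917.62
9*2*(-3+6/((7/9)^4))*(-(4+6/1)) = -5789340/2401 = -2411.22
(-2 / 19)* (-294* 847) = 498036/19 = 26212.42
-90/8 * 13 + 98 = -193/4 = -48.25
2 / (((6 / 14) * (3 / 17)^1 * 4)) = 119/18 = 6.61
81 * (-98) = -7938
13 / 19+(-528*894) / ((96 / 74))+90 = -6911579/19 = -363767.32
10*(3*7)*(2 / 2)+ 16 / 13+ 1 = 2759/13 = 212.23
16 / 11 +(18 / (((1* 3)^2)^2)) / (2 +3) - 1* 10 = -4208/495 = -8.50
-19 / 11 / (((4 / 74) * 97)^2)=-26011/413996 = -0.06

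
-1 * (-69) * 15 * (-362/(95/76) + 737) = 463059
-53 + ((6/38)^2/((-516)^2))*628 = -141507511/2669956 = -53.00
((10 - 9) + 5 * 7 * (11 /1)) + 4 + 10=400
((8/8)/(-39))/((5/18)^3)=-1944/1625 = -1.20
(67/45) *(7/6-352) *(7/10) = -365.65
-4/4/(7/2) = -2/7 = -0.29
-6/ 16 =-3/8 = -0.38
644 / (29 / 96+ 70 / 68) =1051008/2173 = 483.67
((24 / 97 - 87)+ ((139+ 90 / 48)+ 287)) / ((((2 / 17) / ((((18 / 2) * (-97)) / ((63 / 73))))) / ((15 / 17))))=-289858545/112 = -2588022.72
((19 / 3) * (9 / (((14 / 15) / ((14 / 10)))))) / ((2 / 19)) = 3249/4 = 812.25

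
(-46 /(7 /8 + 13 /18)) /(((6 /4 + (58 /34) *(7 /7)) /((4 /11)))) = -19584/5995 = -3.27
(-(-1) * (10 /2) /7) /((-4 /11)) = -55/28 = -1.96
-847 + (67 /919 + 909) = 57045/919 = 62.07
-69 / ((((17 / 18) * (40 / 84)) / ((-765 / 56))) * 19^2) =5.81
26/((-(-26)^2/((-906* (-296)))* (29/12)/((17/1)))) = -27353952/377 = -72556.90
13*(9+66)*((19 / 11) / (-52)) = -1425/44 = -32.39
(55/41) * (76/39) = 4180/1599 = 2.61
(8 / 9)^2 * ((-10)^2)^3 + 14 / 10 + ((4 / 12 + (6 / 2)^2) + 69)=320032292/405 = 790203.19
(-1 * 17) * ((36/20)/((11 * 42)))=-51/770 = -0.07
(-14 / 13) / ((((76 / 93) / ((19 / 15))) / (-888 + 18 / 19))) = 1828659/1235 = 1480.70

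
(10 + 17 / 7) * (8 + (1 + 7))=1392/7 = 198.86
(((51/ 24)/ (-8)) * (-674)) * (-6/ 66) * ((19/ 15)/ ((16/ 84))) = -761957/7040 = -108.23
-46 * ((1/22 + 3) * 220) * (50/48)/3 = -192625/18 = -10701.39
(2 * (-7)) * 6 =-84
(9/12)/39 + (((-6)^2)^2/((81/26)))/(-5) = -21627/260 = -83.18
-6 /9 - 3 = -11/3 = -3.67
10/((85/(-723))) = -1446/17 = -85.06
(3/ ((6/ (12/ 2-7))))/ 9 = -1/18 = -0.06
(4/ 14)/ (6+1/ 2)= 4/91 = 0.04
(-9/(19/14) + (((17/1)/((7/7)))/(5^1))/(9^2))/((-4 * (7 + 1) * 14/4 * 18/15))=50707/1034208 = 0.05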